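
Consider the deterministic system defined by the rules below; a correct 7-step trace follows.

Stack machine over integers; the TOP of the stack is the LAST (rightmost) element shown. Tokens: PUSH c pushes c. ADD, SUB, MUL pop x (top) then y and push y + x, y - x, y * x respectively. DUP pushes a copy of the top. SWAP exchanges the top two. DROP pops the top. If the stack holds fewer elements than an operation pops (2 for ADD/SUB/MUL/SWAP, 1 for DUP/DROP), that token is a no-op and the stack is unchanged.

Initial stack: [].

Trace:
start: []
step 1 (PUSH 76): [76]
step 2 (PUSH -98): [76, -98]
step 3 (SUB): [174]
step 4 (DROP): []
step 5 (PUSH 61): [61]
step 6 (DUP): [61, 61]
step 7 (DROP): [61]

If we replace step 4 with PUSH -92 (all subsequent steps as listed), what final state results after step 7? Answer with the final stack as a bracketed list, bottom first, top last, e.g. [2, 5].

(re-executing from step 4 with the substitution; state before step 4: [174])
step 4 (PUSH -92): [174, -92]
step 5 (PUSH 61): [174, -92, 61]
step 6 (DUP): [174, -92, 61, 61]
step 7 (DROP): [174, -92, 61]

[174, -92, 61]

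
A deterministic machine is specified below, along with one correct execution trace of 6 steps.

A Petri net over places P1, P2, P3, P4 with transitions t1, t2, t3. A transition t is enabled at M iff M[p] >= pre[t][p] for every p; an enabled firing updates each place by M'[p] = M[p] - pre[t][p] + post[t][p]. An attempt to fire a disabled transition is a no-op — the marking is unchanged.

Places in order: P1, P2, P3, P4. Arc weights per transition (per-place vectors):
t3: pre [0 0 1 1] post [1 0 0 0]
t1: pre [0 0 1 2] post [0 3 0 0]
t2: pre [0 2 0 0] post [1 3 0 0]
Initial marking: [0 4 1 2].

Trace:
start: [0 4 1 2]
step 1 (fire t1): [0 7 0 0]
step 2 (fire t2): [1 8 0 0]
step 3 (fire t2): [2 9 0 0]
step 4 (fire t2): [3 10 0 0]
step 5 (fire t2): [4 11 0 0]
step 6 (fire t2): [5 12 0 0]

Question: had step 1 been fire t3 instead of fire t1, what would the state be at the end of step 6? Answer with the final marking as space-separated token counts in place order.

6 9 0 1

(re-executing from step 1 with the substitution; state before step 1: [0 4 1 2])
step 1 (fire t3): [1 4 0 1]
step 2 (fire t2): [2 5 0 1]
step 3 (fire t2): [3 6 0 1]
step 4 (fire t2): [4 7 0 1]
step 5 (fire t2): [5 8 0 1]
step 6 (fire t2): [6 9 0 1]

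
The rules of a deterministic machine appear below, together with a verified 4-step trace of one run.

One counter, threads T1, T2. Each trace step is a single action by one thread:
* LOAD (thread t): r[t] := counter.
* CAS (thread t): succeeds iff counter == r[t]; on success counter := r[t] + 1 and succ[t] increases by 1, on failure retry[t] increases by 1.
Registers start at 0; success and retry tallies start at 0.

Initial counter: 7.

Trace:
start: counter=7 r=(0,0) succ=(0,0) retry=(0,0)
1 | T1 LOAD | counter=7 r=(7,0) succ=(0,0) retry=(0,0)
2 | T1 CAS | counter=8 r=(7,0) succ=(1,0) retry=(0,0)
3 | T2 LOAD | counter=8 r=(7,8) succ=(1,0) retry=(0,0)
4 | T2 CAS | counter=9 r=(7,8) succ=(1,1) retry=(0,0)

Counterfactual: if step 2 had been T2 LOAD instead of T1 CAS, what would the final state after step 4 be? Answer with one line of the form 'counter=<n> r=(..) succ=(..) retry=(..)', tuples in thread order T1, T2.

(re-executing from step 2 with the substitution; state before step 2: counter=7 r=(7,0) succ=(0,0) retry=(0,0))
2 | T2 LOAD | counter=7 r=(7,7) succ=(0,0) retry=(0,0)
3 | T2 LOAD | counter=7 r=(7,7) succ=(0,0) retry=(0,0)
4 | T2 CAS | counter=8 r=(7,7) succ=(0,1) retry=(0,0)

counter=8 r=(7,7) succ=(0,1) retry=(0,0)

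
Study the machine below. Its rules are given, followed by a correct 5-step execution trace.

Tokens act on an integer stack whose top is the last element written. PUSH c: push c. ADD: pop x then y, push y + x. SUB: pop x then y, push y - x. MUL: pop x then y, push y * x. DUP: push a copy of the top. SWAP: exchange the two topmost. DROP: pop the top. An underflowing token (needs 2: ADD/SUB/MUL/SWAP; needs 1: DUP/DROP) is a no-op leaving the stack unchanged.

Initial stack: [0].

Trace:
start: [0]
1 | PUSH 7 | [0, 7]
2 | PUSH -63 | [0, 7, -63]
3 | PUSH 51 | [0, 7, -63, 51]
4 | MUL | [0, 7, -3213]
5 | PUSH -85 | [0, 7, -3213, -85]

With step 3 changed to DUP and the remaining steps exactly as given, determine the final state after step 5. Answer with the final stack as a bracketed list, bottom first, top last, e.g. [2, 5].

[0, 7, 3969, -85]

(re-executing from step 3 with the substitution; state before step 3: [0, 7, -63])
3 | DUP | [0, 7, -63, -63]
4 | MUL | [0, 7, 3969]
5 | PUSH -85 | [0, 7, 3969, -85]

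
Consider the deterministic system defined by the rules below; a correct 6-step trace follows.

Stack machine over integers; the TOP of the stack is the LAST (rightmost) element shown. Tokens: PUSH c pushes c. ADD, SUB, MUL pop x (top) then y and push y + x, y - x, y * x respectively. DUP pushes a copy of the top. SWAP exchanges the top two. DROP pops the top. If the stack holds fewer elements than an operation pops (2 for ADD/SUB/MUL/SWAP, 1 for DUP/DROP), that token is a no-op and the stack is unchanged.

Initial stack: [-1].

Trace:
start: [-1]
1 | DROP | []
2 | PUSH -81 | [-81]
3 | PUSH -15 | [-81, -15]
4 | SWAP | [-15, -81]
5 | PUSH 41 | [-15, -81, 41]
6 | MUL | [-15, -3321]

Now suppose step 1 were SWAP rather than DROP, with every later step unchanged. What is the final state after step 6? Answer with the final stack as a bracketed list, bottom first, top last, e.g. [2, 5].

[-1, -15, -3321]

(re-executing from step 1 with the substitution; state before step 1: [-1])
1 | SWAP | [-1]
2 | PUSH -81 | [-1, -81]
3 | PUSH -15 | [-1, -81, -15]
4 | SWAP | [-1, -15, -81]
5 | PUSH 41 | [-1, -15, -81, 41]
6 | MUL | [-1, -15, -3321]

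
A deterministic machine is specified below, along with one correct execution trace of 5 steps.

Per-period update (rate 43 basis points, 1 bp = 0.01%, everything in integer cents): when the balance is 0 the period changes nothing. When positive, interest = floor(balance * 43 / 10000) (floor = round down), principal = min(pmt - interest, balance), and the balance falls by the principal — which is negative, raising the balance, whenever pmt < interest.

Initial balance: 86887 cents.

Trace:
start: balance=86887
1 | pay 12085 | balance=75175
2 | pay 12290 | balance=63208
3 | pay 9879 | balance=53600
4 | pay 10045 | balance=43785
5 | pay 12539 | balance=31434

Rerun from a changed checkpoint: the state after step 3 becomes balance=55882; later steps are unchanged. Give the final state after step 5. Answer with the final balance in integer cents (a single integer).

state after step 3 := balance=55882
4 | pay 10045 | balance=46077
5 | pay 12539 | balance=33736

33736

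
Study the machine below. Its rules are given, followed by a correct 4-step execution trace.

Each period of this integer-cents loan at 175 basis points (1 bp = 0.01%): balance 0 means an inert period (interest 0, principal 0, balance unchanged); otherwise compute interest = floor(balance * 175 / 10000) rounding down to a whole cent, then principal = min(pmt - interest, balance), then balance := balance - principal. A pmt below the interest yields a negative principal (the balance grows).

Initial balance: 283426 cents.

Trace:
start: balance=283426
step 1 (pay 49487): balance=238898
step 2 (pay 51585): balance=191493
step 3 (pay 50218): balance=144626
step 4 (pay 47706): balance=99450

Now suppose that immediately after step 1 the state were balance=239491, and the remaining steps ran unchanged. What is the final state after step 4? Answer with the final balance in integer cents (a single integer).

state after step 1 := balance=239491
step 2 (pay 51585): balance=192097
step 3 (pay 50218): balance=145240
step 4 (pay 47706): balance=100075

100075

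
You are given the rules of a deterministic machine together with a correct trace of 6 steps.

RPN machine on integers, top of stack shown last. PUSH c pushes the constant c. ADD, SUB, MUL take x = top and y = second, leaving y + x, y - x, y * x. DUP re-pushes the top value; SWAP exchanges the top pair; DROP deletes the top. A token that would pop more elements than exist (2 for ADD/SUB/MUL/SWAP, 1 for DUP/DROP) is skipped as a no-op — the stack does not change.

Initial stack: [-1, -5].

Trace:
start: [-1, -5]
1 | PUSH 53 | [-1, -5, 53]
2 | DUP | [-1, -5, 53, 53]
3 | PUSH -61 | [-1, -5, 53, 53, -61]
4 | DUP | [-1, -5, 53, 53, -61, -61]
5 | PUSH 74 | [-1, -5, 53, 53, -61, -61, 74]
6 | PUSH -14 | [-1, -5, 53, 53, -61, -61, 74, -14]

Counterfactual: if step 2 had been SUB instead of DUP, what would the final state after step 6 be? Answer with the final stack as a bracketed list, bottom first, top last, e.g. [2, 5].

[-1, -58, -61, -61, 74, -14]

(re-executing from step 2 with the substitution; state before step 2: [-1, -5, 53])
2 | SUB | [-1, -58]
3 | PUSH -61 | [-1, -58, -61]
4 | DUP | [-1, -58, -61, -61]
5 | PUSH 74 | [-1, -58, -61, -61, 74]
6 | PUSH -14 | [-1, -58, -61, -61, 74, -14]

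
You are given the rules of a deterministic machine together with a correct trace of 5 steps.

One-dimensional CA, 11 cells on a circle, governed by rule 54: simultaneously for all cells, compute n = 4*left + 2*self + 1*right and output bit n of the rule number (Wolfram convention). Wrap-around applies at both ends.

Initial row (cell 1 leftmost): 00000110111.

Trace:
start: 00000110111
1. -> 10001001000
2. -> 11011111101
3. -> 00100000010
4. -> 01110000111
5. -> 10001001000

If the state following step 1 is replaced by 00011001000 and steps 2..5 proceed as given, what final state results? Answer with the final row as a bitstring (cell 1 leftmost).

01001111000

state after step 1 := 00011001000
2. -> 00100111100
3. -> 01111000010
4. -> 10000100111
5. -> 01001111000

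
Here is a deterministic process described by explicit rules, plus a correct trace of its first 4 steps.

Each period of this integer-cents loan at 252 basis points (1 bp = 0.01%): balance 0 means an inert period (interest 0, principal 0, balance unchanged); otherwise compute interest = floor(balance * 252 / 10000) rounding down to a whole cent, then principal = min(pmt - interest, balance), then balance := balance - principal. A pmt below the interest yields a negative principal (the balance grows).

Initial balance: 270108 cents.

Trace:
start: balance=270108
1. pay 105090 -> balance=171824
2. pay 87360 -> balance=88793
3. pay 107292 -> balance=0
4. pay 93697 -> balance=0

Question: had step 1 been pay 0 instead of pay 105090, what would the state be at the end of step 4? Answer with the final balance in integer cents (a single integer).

(re-executing from step 1 with the substitution; state before step 1: balance=270108)
1. pay 0 -> balance=276914
2. pay 87360 -> balance=196532
3. pay 107292 -> balance=94192
4. pay 93697 -> balance=2868

2868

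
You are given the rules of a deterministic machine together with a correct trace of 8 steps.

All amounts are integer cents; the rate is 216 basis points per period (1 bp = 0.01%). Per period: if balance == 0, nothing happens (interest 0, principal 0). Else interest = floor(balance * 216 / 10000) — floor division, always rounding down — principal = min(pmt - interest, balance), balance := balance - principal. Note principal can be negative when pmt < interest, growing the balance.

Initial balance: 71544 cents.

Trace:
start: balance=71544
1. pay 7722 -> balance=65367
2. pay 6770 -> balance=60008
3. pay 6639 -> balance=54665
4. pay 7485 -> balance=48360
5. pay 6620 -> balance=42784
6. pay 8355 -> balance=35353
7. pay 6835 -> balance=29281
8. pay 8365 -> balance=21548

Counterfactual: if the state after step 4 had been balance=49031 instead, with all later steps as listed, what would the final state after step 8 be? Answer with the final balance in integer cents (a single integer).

22278

state after step 4 := balance=49031
5. pay 6620 -> balance=43470
6. pay 8355 -> balance=36053
7. pay 6835 -> balance=29996
8. pay 8365 -> balance=22278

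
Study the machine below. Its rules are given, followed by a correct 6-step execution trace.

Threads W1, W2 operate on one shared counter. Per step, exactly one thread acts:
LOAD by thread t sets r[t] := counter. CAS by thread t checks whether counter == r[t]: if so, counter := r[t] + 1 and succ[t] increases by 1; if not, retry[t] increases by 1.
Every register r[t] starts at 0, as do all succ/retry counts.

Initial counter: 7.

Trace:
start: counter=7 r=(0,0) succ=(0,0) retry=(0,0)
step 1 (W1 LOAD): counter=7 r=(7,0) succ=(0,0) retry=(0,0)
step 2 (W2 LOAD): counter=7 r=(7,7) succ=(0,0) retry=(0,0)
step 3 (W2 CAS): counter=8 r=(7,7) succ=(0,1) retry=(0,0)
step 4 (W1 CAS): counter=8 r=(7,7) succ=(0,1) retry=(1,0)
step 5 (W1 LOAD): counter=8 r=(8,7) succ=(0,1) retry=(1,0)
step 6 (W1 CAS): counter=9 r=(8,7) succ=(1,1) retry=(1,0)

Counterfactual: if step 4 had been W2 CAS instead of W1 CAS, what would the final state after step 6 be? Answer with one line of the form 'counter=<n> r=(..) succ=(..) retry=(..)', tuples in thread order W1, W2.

counter=9 r=(8,7) succ=(1,1) retry=(0,1)

(re-executing from step 4 with the substitution; state before step 4: counter=8 r=(7,7) succ=(0,1) retry=(0,0))
step 4 (W2 CAS): counter=8 r=(7,7) succ=(0,1) retry=(0,1)
step 5 (W1 LOAD): counter=8 r=(8,7) succ=(0,1) retry=(0,1)
step 6 (W1 CAS): counter=9 r=(8,7) succ=(1,1) retry=(0,1)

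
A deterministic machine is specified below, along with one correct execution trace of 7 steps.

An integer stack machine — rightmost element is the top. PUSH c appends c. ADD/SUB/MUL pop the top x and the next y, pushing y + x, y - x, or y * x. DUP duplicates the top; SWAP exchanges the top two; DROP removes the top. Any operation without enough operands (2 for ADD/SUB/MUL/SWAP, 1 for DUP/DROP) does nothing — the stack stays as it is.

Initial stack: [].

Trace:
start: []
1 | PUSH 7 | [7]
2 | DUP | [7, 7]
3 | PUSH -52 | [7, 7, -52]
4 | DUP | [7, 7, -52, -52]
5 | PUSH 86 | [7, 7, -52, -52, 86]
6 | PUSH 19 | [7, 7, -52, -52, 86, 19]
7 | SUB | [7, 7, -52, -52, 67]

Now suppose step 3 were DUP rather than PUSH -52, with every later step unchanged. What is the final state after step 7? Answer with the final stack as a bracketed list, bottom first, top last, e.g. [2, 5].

[7, 7, 7, 7, 67]

(re-executing from step 3 with the substitution; state before step 3: [7, 7])
3 | DUP | [7, 7, 7]
4 | DUP | [7, 7, 7, 7]
5 | PUSH 86 | [7, 7, 7, 7, 86]
6 | PUSH 19 | [7, 7, 7, 7, 86, 19]
7 | SUB | [7, 7, 7, 7, 67]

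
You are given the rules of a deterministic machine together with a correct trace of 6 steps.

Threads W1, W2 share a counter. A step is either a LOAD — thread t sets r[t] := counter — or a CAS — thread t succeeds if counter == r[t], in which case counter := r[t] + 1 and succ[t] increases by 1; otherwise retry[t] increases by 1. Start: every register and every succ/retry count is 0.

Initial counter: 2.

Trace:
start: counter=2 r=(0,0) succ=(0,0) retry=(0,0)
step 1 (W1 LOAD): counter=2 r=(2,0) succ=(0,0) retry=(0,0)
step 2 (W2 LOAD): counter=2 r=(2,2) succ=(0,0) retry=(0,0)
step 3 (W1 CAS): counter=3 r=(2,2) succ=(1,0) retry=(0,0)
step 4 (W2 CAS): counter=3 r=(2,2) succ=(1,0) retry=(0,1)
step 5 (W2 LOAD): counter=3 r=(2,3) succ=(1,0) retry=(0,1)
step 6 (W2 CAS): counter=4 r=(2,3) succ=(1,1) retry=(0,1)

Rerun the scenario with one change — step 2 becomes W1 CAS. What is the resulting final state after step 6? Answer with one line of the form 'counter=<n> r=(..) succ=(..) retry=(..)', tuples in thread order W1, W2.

counter=4 r=(2,3) succ=(1,1) retry=(1,1)

(re-executing from step 2 with the substitution; state before step 2: counter=2 r=(2,0) succ=(0,0) retry=(0,0))
step 2 (W1 CAS): counter=3 r=(2,0) succ=(1,0) retry=(0,0)
step 3 (W1 CAS): counter=3 r=(2,0) succ=(1,0) retry=(1,0)
step 4 (W2 CAS): counter=3 r=(2,0) succ=(1,0) retry=(1,1)
step 5 (W2 LOAD): counter=3 r=(2,3) succ=(1,0) retry=(1,1)
step 6 (W2 CAS): counter=4 r=(2,3) succ=(1,1) retry=(1,1)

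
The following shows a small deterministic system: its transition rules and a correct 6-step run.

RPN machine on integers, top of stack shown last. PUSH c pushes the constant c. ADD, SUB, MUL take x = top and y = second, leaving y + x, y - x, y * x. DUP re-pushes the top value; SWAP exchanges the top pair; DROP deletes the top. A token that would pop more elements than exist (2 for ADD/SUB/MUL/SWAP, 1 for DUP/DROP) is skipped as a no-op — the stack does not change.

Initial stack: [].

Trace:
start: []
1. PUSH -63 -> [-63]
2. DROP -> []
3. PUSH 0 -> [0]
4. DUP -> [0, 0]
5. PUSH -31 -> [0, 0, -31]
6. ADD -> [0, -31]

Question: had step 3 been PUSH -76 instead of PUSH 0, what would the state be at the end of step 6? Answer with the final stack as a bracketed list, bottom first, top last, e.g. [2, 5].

[-76, -107]

(re-executing from step 3 with the substitution; state before step 3: [])
3. PUSH -76 -> [-76]
4. DUP -> [-76, -76]
5. PUSH -31 -> [-76, -76, -31]
6. ADD -> [-76, -107]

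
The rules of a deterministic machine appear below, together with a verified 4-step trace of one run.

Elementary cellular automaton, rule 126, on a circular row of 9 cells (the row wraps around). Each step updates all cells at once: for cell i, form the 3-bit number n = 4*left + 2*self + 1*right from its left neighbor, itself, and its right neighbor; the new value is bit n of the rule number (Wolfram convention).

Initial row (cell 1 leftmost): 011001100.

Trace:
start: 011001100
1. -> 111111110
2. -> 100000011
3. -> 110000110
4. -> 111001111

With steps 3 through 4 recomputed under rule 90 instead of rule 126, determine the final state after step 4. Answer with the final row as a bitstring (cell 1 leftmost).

111001110

(re-executing steps 3..4 under rule 90; state before step 3: 100000011)
3. -> 110000110
4. -> 111001110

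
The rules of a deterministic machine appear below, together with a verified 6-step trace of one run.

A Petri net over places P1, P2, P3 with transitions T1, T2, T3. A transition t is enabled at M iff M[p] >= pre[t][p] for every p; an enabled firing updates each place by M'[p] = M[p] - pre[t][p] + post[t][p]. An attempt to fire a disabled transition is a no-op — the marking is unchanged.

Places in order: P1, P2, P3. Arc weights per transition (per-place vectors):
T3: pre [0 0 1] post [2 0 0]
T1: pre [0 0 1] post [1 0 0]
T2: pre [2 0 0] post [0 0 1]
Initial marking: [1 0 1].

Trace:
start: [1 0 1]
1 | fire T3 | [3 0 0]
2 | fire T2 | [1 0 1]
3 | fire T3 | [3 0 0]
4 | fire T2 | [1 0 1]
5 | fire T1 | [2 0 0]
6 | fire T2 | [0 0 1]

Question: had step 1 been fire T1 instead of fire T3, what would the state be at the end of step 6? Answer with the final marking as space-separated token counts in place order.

1 0 0

(re-executing from step 1 with the substitution; state before step 1: [1 0 1])
1 | fire T1 | [2 0 0]
2 | fire T2 | [0 0 1]
3 | fire T3 | [2 0 0]
4 | fire T2 | [0 0 1]
5 | fire T1 | [1 0 0]
6 | fire T2 | [1 0 0]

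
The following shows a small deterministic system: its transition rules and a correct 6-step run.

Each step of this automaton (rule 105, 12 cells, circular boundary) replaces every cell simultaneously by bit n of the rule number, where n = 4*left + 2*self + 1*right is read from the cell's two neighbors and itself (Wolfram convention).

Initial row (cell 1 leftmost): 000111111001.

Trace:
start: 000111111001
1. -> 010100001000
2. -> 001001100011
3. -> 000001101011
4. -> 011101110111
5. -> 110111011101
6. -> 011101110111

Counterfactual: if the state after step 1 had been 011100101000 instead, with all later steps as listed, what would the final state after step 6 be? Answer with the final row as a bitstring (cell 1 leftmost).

state after step 1 := 011100101000
2. -> 010100010011
3. -> 101001000011
4. -> 110000011010
5. -> 110111011101
6. -> 011101110111

011101110111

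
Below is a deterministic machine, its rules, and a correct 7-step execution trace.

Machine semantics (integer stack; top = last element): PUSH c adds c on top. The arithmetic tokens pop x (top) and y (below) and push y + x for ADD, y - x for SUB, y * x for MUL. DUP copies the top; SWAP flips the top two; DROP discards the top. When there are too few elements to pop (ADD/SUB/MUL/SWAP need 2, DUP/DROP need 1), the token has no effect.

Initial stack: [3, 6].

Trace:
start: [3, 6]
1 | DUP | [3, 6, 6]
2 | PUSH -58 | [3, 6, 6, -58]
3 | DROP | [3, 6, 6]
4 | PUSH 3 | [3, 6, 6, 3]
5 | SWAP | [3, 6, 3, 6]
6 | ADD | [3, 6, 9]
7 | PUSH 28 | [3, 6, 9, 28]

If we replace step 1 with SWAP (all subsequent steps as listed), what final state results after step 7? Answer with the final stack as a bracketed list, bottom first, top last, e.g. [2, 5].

[6, 6, 28]

(re-executing from step 1 with the substitution; state before step 1: [3, 6])
1 | SWAP | [6, 3]
2 | PUSH -58 | [6, 3, -58]
3 | DROP | [6, 3]
4 | PUSH 3 | [6, 3, 3]
5 | SWAP | [6, 3, 3]
6 | ADD | [6, 6]
7 | PUSH 28 | [6, 6, 28]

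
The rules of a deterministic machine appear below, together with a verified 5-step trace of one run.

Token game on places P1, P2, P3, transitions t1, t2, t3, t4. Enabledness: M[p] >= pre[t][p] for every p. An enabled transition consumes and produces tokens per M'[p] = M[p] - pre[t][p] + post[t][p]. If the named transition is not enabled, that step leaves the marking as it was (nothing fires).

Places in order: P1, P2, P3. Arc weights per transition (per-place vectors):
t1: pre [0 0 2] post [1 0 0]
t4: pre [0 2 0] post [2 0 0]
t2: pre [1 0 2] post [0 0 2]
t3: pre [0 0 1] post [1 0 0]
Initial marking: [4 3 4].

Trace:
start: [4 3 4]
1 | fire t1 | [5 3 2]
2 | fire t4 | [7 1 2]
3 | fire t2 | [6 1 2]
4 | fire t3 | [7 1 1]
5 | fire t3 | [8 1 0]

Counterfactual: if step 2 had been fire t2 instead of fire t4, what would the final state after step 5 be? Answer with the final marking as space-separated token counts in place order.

(re-executing from step 2 with the substitution; state before step 2: [5 3 2])
2 | fire t2 | [4 3 2]
3 | fire t2 | [3 3 2]
4 | fire t3 | [4 3 1]
5 | fire t3 | [5 3 0]

5 3 0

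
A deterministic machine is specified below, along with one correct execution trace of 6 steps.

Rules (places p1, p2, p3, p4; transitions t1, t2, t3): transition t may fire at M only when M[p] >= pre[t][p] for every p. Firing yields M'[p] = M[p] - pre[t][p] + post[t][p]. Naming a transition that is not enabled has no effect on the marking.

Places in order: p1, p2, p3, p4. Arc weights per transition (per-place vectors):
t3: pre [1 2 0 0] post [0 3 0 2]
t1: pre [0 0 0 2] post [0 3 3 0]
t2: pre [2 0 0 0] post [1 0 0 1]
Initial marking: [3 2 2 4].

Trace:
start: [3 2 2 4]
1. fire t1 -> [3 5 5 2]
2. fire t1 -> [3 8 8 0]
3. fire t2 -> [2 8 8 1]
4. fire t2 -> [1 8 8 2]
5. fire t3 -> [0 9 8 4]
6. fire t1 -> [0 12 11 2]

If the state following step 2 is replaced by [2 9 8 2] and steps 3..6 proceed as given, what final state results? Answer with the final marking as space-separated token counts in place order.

0 13 11 3

state after step 2 := [2 9 8 2]
3. fire t2 -> [1 9 8 3]
4. fire t2 -> [1 9 8 3]
5. fire t3 -> [0 10 8 5]
6. fire t1 -> [0 13 11 3]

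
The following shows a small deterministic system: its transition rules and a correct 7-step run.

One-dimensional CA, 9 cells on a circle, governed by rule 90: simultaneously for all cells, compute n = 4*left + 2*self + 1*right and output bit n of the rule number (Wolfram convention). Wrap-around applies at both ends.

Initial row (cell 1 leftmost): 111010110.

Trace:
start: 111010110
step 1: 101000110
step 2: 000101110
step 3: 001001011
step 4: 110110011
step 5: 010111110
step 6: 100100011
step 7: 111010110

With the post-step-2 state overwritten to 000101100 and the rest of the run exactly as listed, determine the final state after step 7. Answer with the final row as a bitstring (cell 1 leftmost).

100100110

state after step 2 := 000101100
step 3: 001001110
step 4: 010111011
step 5: 000101011
step 6: 101000011
step 7: 100100110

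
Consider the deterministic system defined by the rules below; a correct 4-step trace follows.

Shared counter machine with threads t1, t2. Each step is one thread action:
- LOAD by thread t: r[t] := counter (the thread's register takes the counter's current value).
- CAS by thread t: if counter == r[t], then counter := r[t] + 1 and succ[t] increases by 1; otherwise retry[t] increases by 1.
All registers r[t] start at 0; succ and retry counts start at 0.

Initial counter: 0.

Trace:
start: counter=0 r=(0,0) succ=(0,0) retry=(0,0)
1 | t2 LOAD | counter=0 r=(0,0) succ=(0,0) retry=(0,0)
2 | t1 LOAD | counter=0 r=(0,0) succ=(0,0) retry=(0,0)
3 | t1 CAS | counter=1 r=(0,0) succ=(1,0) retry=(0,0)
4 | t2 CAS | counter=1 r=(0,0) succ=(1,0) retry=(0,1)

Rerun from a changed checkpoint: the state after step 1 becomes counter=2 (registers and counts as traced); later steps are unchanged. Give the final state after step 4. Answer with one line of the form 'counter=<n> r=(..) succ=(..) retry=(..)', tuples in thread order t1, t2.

state after step 1 := counter=2 r=(0,0) succ=(0,0) retry=(0,0)
2 | t1 LOAD | counter=2 r=(2,0) succ=(0,0) retry=(0,0)
3 | t1 CAS | counter=3 r=(2,0) succ=(1,0) retry=(0,0)
4 | t2 CAS | counter=3 r=(2,0) succ=(1,0) retry=(0,1)

counter=3 r=(2,0) succ=(1,0) retry=(0,1)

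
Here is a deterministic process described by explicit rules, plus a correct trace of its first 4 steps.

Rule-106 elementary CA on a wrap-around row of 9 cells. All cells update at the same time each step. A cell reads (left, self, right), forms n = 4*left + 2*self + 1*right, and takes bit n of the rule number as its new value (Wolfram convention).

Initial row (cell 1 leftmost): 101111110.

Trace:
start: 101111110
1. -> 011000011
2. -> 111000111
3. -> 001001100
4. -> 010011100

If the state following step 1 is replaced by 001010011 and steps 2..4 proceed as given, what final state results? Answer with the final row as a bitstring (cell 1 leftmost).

state after step 1 := 001010011
2. -> 010100111
3. -> 101001101
4. -> 110011111

110011111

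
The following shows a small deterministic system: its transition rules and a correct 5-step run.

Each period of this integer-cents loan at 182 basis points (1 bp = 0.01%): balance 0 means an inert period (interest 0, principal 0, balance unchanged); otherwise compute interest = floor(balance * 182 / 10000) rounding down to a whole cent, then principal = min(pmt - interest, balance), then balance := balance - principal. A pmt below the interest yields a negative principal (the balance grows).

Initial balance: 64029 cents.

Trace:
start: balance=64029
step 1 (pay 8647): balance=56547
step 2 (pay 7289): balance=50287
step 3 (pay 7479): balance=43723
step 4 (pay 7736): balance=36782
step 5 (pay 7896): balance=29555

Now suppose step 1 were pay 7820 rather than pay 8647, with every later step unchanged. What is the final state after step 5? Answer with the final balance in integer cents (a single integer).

(re-executing from step 1 with the substitution; state before step 1: balance=64029)
step 1 (pay 7820): balance=57374
step 2 (pay 7289): balance=51129
step 3 (pay 7479): balance=44580
step 4 (pay 7736): balance=37655
step 5 (pay 7896): balance=30444

30444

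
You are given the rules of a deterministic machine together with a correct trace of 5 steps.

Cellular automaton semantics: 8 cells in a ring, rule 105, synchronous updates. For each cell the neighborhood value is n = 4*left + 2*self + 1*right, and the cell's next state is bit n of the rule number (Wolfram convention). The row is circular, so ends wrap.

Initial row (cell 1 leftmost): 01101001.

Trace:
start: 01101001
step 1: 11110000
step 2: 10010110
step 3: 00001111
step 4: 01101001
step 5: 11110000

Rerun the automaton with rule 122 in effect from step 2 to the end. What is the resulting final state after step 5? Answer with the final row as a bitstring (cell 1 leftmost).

00000000

(re-executing steps 2..5 under rule 122; state before step 2: 11110000)
step 2: 10011001
step 3: 11111111
step 4: 00000000
step 5: 00000000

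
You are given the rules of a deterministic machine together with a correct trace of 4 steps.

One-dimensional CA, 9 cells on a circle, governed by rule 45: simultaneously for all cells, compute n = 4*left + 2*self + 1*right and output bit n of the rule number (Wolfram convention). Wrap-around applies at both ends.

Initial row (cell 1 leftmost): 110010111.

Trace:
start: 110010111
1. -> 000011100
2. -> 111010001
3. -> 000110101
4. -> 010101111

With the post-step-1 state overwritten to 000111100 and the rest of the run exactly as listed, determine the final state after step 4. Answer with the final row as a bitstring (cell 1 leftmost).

state after step 1 := 000111100
2. -> 110100001
3. -> 001101101
4. -> 001011011

001011011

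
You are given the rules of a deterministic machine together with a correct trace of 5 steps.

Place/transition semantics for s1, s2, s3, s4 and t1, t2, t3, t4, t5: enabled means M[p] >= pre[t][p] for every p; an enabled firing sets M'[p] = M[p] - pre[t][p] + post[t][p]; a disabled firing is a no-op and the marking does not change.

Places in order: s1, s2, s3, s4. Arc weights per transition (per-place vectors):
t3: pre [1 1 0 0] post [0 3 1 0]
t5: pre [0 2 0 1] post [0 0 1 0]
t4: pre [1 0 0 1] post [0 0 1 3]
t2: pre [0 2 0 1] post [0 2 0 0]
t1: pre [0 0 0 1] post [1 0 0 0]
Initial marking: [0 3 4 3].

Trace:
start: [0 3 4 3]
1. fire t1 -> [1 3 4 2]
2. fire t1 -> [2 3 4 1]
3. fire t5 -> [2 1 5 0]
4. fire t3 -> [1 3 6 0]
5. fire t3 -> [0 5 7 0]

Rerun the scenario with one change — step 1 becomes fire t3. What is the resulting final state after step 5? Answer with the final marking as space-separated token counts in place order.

0 3 6 1

(re-executing from step 1 with the substitution; state before step 1: [0 3 4 3])
1. fire t3 -> [0 3 4 3]
2. fire t1 -> [1 3 4 2]
3. fire t5 -> [1 1 5 1]
4. fire t3 -> [0 3 6 1]
5. fire t3 -> [0 3 6 1]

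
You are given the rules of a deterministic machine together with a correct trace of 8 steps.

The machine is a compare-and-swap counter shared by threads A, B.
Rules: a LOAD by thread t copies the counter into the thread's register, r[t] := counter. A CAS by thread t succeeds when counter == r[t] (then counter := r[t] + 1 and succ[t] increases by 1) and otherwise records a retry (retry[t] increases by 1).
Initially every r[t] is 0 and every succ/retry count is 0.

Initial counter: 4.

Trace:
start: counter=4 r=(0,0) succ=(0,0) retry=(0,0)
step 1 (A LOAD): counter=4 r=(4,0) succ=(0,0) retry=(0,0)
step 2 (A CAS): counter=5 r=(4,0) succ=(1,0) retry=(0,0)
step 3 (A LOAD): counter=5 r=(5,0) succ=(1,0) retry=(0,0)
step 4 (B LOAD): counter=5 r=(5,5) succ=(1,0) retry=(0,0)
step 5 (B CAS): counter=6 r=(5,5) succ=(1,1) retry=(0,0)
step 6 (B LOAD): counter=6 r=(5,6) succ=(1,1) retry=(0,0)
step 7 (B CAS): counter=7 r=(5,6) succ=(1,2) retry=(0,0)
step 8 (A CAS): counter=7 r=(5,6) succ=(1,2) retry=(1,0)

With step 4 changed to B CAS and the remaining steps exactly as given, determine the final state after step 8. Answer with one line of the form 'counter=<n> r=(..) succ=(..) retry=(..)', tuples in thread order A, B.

(re-executing from step 4 with the substitution; state before step 4: counter=5 r=(5,0) succ=(1,0) retry=(0,0))
step 4 (B CAS): counter=5 r=(5,0) succ=(1,0) retry=(0,1)
step 5 (B CAS): counter=5 r=(5,0) succ=(1,0) retry=(0,2)
step 6 (B LOAD): counter=5 r=(5,5) succ=(1,0) retry=(0,2)
step 7 (B CAS): counter=6 r=(5,5) succ=(1,1) retry=(0,2)
step 8 (A CAS): counter=6 r=(5,5) succ=(1,1) retry=(1,2)

counter=6 r=(5,5) succ=(1,1) retry=(1,2)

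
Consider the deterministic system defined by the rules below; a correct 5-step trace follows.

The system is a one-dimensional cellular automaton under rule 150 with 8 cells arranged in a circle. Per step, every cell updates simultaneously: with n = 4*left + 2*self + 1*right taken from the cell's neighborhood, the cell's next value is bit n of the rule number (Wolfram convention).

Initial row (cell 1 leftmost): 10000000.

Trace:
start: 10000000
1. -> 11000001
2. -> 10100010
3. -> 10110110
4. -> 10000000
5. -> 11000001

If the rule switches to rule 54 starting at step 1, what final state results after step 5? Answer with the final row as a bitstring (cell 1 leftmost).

11011101

(re-executing steps 1..5 under rule 54; state before step 1: 10000000)
1. -> 11000001
2. -> 00100010
3. -> 01110111
4. -> 10001000
5. -> 11011101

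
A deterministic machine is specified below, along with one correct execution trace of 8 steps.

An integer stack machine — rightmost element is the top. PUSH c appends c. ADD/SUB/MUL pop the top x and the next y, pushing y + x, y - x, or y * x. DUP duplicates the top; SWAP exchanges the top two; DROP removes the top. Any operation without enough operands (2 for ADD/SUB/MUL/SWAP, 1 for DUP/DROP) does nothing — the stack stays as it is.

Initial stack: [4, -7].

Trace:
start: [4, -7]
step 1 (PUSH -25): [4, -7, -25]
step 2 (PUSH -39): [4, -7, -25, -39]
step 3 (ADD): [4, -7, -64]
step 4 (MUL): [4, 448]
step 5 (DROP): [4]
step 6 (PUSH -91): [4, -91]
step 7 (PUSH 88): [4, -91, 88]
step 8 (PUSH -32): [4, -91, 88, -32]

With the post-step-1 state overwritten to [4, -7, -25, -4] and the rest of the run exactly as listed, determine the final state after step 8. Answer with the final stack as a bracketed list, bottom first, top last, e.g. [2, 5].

[4, -7, -91, 88, -32]

state after step 1 := [4, -7, -25, -4]
step 2 (PUSH -39): [4, -7, -25, -4, -39]
step 3 (ADD): [4, -7, -25, -43]
step 4 (MUL): [4, -7, 1075]
step 5 (DROP): [4, -7]
step 6 (PUSH -91): [4, -7, -91]
step 7 (PUSH 88): [4, -7, -91, 88]
step 8 (PUSH -32): [4, -7, -91, 88, -32]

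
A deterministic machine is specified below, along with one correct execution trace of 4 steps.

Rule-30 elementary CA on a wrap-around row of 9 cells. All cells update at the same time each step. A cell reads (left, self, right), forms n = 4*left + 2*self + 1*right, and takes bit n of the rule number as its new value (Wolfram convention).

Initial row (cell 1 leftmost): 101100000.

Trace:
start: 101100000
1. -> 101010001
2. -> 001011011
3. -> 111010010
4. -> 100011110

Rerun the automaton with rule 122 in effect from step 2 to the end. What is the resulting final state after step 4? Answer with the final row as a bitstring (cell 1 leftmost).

111101111

(re-executing steps 2..4 under rule 122; state before step 2: 101010001)
2. -> 110101011
3. -> 011010110
4. -> 111101111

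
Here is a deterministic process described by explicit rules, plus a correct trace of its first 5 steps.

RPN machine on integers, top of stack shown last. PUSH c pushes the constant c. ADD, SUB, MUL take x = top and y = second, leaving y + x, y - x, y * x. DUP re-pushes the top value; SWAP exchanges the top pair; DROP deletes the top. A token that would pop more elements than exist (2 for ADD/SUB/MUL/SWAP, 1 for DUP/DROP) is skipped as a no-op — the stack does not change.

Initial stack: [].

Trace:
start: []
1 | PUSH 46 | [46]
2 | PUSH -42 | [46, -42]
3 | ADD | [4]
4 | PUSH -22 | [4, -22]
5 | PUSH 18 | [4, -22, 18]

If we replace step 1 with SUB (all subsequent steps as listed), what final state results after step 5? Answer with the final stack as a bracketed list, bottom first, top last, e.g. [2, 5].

(re-executing from step 1 with the substitution; state before step 1: [])
1 | SUB | []
2 | PUSH -42 | [-42]
3 | ADD | [-42]
4 | PUSH -22 | [-42, -22]
5 | PUSH 18 | [-42, -22, 18]

[-42, -22, 18]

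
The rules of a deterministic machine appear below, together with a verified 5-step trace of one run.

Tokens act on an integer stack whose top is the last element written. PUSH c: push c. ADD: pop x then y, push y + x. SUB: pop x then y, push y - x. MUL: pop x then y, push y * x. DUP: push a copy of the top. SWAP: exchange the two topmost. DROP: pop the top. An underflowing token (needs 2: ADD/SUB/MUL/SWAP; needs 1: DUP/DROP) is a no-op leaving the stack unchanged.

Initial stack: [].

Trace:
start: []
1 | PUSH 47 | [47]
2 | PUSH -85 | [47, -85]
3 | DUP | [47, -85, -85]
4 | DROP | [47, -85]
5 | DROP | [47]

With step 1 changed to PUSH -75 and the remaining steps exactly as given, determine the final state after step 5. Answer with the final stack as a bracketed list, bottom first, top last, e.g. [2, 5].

[-75]

(re-executing from step 1 with the substitution; state before step 1: [])
1 | PUSH -75 | [-75]
2 | PUSH -85 | [-75, -85]
3 | DUP | [-75, -85, -85]
4 | DROP | [-75, -85]
5 | DROP | [-75]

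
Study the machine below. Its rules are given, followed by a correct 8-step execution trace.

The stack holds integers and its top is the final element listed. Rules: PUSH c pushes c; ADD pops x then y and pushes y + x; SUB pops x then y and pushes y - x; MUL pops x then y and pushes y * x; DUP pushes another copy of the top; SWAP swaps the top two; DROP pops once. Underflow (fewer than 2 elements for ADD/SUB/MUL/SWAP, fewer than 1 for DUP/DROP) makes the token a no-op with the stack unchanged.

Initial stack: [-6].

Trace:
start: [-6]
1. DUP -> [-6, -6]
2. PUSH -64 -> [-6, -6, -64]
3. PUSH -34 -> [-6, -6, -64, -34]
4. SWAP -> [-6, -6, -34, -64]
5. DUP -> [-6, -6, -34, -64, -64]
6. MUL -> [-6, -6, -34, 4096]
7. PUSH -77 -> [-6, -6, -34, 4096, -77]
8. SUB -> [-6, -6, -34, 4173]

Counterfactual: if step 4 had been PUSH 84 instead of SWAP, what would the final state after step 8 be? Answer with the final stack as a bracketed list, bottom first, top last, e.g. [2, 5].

(re-executing from step 4 with the substitution; state before step 4: [-6, -6, -64, -34])
4. PUSH 84 -> [-6, -6, -64, -34, 84]
5. DUP -> [-6, -6, -64, -34, 84, 84]
6. MUL -> [-6, -6, -64, -34, 7056]
7. PUSH -77 -> [-6, -6, -64, -34, 7056, -77]
8. SUB -> [-6, -6, -64, -34, 7133]

[-6, -6, -64, -34, 7133]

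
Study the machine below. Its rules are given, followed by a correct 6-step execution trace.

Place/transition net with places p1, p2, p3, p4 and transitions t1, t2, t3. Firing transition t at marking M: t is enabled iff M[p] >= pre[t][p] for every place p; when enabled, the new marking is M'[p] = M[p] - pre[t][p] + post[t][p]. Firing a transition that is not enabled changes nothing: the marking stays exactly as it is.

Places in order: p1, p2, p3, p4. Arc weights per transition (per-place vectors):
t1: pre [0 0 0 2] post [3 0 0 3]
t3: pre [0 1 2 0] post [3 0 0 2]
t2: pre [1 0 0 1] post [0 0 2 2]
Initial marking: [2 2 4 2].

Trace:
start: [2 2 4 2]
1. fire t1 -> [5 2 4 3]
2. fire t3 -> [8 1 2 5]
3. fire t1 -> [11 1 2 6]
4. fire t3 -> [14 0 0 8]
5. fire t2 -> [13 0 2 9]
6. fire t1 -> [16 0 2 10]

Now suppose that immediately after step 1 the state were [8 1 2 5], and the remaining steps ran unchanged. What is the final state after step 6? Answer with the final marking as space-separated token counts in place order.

state after step 1 := [8 1 2 5]
2. fire t3 -> [11 0 0 7]
3. fire t1 -> [14 0 0 8]
4. fire t3 -> [14 0 0 8]
5. fire t2 -> [13 0 2 9]
6. fire t1 -> [16 0 2 10]

16 0 2 10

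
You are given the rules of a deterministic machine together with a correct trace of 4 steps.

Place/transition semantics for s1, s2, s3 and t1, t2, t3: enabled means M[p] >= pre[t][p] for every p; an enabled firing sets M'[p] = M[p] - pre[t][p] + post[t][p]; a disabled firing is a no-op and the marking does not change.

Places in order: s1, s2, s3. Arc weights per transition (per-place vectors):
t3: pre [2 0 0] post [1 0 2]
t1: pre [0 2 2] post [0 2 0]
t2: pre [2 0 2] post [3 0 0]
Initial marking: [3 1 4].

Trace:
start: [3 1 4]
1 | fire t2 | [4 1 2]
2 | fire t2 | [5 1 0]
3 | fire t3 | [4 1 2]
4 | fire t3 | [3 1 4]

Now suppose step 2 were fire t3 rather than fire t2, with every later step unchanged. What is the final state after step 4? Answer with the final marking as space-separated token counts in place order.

1 1 8

(re-executing from step 2 with the substitution; state before step 2: [4 1 2])
2 | fire t3 | [3 1 4]
3 | fire t3 | [2 1 6]
4 | fire t3 | [1 1 8]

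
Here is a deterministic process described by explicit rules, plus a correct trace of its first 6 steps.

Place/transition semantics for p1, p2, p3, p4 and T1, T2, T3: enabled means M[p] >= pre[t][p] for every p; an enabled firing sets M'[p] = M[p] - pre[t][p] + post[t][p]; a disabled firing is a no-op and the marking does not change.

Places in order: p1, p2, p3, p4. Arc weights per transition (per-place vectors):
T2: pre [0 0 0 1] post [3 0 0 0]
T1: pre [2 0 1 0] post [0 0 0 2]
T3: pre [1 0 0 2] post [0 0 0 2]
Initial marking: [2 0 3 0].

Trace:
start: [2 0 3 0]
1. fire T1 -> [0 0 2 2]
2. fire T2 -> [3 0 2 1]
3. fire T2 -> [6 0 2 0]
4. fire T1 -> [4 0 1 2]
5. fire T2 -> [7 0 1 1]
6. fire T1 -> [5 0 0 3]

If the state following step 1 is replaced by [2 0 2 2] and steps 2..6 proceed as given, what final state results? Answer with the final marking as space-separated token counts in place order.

7 0 0 3

state after step 1 := [2 0 2 2]
2. fire T2 -> [5 0 2 1]
3. fire T2 -> [8 0 2 0]
4. fire T1 -> [6 0 1 2]
5. fire T2 -> [9 0 1 1]
6. fire T1 -> [7 0 0 3]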